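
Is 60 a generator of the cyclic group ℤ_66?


g generates ℤ_n iff gcd(g, n) = 1
gcd(60, 66) = 6
Since gcd = 6 ≠ 1, ⟨60⟩ has order 11 < 66, so 60 is not a generator.

No, 60 does not generate ℤ_66


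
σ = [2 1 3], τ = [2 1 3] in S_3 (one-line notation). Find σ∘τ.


σ∘τ: apply τ first, then σ
1 →τ 2 →σ 1
2 →τ 1 →σ 2
3 →τ 3 →σ 3

σ∘τ = [1 2 3]


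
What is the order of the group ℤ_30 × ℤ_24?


|A × B| = |A| · |B|
|ℤ_30 × ℤ_24| = 30 × 24 = 720

|ℤ_30 × ℤ_24| = 720


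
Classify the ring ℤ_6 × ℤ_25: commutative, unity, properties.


Direct product ring; commutative with unity (1,1); but (1,0)·(0,1) = (0,0) gives zero divisors, so not an integral domain
Commutative: Yes
Integral domain: No
Has unity: Yes

ℤ_6 × ℤ_25: Commutative=Yes, Unity=Yes


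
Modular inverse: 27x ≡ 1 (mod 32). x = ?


Use the extended Euclidean algorithm to write 1 = 27·s + 32·t; then s mod 32 is the inverse.
Euclidean algorithm:
  27 = 0·32 + 27
  32 = 1·27 + 5
  27 = 5·5 + 2
  5 = 2·2 + 1
  2 = 2·1 + 0
gcd(27,32) = 1
Back-substitution gives: 27·(-13) + 32·(11) = 1
So 27⁻¹ ≡ -13 ≡ 19 (mod 32)
Check: 27 × 19 = 513 ≡ 1 (mod 32) ✓

27⁻¹ ≡ 19 (mod 32)


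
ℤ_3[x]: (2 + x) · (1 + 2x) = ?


Expand and collect like terms; reduce coefficients mod 3:
x^0: 2·1 = 2 ≡ 2 (mod 3)
x^1: 2·2 + 1·1 = 5 ≡ 2 (mod 3)
x^2: 1·2 = 2 ≡ 2 (mod 3)
Result: 2 + 2x + 2x^2

f · g = 2 + 2x + 2x^2


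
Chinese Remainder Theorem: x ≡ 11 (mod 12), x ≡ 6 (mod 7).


m₁ = 12, m₂ = 7, gcd = 1, so CRT applies. M = m₁·m₂ = 84
Let M₁ = M/m₁ = 7, M₂ = M/m₂ = 12
Find y₁ ≡ M₁⁻¹ (mod m₁): 7⁻¹ ≡ 7 (mod 12)
Find y₂ ≡ M₂⁻¹ (mod m₂): 12⁻¹ ≡ 3 (mod 7)
x = a₁·M₁·y₁ + a₂·M₂·y₂ = 11·7·7 + 6·12·3 = 755
Reduce mod 84: x ≡ 83
Check: 83 mod 12 = 11 ✓, 83 mod 7 = 6 ✓

x ≡ 83 (mod 84)


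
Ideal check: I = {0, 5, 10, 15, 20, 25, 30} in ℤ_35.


Check ideal conditions for I = {0, 5, 10, 15, 20, 25, 30} in ℤ_35:
(1) I is an additive subgroup? Yes
(2) For r ∈ ℤ_35 and a ∈ I: r·a ∈ I? Yes

Yes, I is an ideal of ℤ_35


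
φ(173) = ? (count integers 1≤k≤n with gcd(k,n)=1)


Factor n: 173 = 173
φ(n) = n · ∏(1 - 1/p) over distinct primes p | n
φ(173) = 173 · (1 - 1/173) = 172

φ(173) = 172


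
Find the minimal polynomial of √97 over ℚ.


√97 satisfies x² - 97 = 0, irreducible over ℚ since 97 is squarefree

Minimal polynomial: x² - 97


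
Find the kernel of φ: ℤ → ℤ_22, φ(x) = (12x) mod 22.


Kernel = preimage of identity
ker(φ) = {x ∈ ℤ : 12x ≡ 0 (mod 22)}. gcd(12,22) = 2, so 12x ≡ 0 (mod 22) ⟺ x ≡ 0 (mod 22/2 = 11). Hence ker(φ) = 11ℤ

ker(φ) = 11ℤ


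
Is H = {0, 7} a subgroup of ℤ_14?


Subgroup test for H = {0, 7} in (ℤ_14, +):
(1) 0 ∈ H? Yes
(2) Closure: for all a,b ∈ H, (a+b) mod 14 ∈ H? Yes
(3) Inverses: for all a ∈ H, -a mod 14 ∈ H? Yes

Yes, H is a subgroup of ℤ_14


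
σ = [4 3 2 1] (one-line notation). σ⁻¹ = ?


To find σ⁻¹, swap domain and range:
σ(1) = 4 → σ⁻¹(4) = 1
σ(2) = 3 → σ⁻¹(3) = 2
σ(3) = 2 → σ⁻¹(2) = 3
σ(4) = 1 → σ⁻¹(1) = 4

σ⁻¹ = [4 3 2 1]


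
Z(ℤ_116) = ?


Z(G) = {g ∈ G | gx = xg for all x ∈ G}
ℤ_116 is abelian, so Z(G) = G

Z(ℤ_116) = ℤ_116


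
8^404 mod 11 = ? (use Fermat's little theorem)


Fermat's little theorem: if p is prime and gcd(a,p)=1, then a^(p-1) ≡ 1 (mod p)
p = 11 is prime, gcd(8,11) = 1
Reduce exponent: 404 mod 10 = 4
So 8^404 ≡ 8^4 (mod 11)
8^4 mod 11 = 4

8^404 ≡ 4 (mod 11)


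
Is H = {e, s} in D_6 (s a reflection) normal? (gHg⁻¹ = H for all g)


H = {e, s} in D_6 (s a reflection)
r·s·r⁻¹ = sr⁻² ≠ s for n ≥ 3, so {e, s} is not closed under conjugation

No, not a normal subgroup


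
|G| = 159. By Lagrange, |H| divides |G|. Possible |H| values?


Lagrange's theorem: |H| divides |G|
|G| = 159
Divisors of 159: 1, 3, 53, 159

Possible subgroup orders: {1, 3, 53, 159}


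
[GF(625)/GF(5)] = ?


GF(625) = GF(5^4), so the extension degree is 4

[GF(625)/GF(5)] = 4


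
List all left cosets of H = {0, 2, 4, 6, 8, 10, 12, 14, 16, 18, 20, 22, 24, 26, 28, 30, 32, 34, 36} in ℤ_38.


H = {0, 2, 4, 6, 8, 10, 12, 14, 16, 18, 20, 22, 24, 26, 28, 30, 32, 34, 36}, |H| = 19
Number of cosets = |G|/|H| = 38/19 = 2
0 + H = {0, 2, 4, 6, 8, 10, 12, 14, 16, 18, 20, 22, 24, 26, 28, 30, 32, 34, 36}
1 + H = {1, 3, 5, 7, 9, 11, 13, 15, 17, 19, 21, 23, 25, 27, 29, 31, 33, 35, 37}

Cosets: 0+H={0,2,4,6,8,10,12,14,16,18,20,22,24,26,28,30,32,34,36}; 1+H={1,3,5,7,9,11,13,15,17,19,21,23,25,27,29,31,33,35,37}


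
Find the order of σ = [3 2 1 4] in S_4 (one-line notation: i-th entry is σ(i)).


Cycle decomposition: (1 3)
Cycle lengths: 2
Order = lcm(2) = 2

ord(σ) = 2


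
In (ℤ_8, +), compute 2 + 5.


Operation: addition mod 8
2 + 5 = (a + b) mod 8 with a = 2, b = 5

2 + 5 = 7


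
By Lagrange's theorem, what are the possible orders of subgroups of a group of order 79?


Lagrange's theorem: |H| divides |G|
|G| = 79
Divisors of 79: 1, 79

Possible subgroup orders: {1, 79}


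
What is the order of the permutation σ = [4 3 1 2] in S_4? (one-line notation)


Cycle decomposition: (1 4 2 3)
Cycle lengths: 4
Order = lcm(4) = 4

ord(σ) = 4


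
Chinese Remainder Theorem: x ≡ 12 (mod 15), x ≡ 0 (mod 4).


m₁ = 15, m₂ = 4, gcd = 1, so CRT applies. M = m₁·m₂ = 60
Let M₁ = M/m₁ = 4, M₂ = M/m₂ = 15
Find y₁ ≡ M₁⁻¹ (mod m₁): 4⁻¹ ≡ 4 (mod 15)
Find y₂ ≡ M₂⁻¹ (mod m₂): 15⁻¹ ≡ 3 (mod 4)
x = a₁·M₁·y₁ + a₂·M₂·y₂ = 12·4·4 + 0·15·3 = 192
Reduce mod 60: x ≡ 12
Check: 12 mod 15 = 12 ✓, 12 mod 4 = 0 ✓

x ≡ 12 (mod 60)


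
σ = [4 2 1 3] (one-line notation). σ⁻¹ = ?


To find σ⁻¹, swap domain and range:
σ(1) = 4 → σ⁻¹(4) = 1
σ(2) = 2 → σ⁻¹(2) = 2
σ(3) = 1 → σ⁻¹(1) = 3
σ(4) = 3 → σ⁻¹(3) = 4

σ⁻¹ = [3 2 4 1]


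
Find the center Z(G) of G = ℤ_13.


Z(G) = {g ∈ G | gx = xg for all x ∈ G}
ℤ_13 is abelian, so Z(G) = G

Z(ℤ_13) = ℤ_13


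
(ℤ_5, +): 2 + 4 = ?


Operation: addition mod 5
2 + 4 = (a + b) mod 5 with a = 2, b = 4

2 + 4 = 1


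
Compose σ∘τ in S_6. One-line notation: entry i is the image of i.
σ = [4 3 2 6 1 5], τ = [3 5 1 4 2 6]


σ∘τ: apply τ first, then σ
1 →τ 3 →σ 2
2 →τ 5 →σ 1
3 →τ 1 →σ 4
4 →τ 4 →σ 6
5 →τ 2 →σ 3
6 →τ 6 →σ 5

σ∘τ = [2 1 4 6 3 5]


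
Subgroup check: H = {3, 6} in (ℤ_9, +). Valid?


Subgroup test for H = {3, 6} in (ℤ_9, +):
(1) 0 ∈ H? No
(2) Closure: for all a,b ∈ H, (a+b) mod 9 ∈ H? No  [counterexample: 3 + 6 = 0 ∉ H]
(3) Inverses: for all a ∈ H, -a mod 9 ∈ H? Yes

No, H is not a subgroup of ℤ_9


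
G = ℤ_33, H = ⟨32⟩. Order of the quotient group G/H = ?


|⟨32⟩| = n / gcd(32, 33) = 33 / 1 = 33
H is normal (ℤ_33 is abelian).
|G/H| = |G| / |H| = 33 / 33 = 1

|G/H| = 1


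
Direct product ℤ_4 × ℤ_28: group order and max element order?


|ℤ_4 × ℤ_28| = 4 × 28 = 112
Max element order = lcm(4,28) = 28
Cyclic? No (gcd=4)

|ℤ_4×ℤ_28| = 112, max element order = 28


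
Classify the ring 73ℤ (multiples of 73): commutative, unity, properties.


73ℤ is a commutative ring under +,× but has no multiplicative identity (1 ∉ 73ℤ); it has no zero divisors, but without unity it is not an integral domain
Commutative: Yes
Integral domain: No
Has unity: No

73ℤ (multiples of 73): Commutative=Yes, Unity=No


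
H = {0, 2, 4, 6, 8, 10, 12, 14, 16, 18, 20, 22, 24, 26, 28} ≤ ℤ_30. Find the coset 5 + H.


5 + H = {5 + h (mod 30) : h ∈ H}
5+0=5, 5+2=7, 5+4=9, 5+6=11, 5+8=13, 5+10=15, 5+12=17, 5+14=19, 5+16=21, 5+18=23, 5+20=25, 5+22=27, 5+24=29, 5+26=1, 5+28=3
5 + H = {1, 3, 5, 7, 9, 11, 13, 15, 17, 19, 21, 23, 25, 27, 29} = 1 + H

5 + H = {1, 3, 5, 7, 9, 11, 13, 15, 17, 19, 21, 23, 25, 27, 29}


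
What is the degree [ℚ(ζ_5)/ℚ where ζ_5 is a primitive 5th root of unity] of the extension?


[ℚ(ζ_n):ℚ] = deg Φ_n(x) = φ(n). Here φ(5) = 4

[ℚ(ζ_5)/ℚ where ζ_5 is a primitive 5th root of unity] = 4


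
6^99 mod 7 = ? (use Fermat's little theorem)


Fermat's little theorem: if p is prime and gcd(a,p)=1, then a^(p-1) ≡ 1 (mod p)
p = 7 is prime, gcd(6,7) = 1
Reduce exponent: 99 mod 6 = 3
So 6^99 ≡ 6^3 (mod 7)
6^3 mod 7 = 6

6^99 ≡ 6 (mod 7)


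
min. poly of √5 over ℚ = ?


√5 satisfies x² - 5 = 0, irreducible over ℚ since 5 is squarefree

Minimal polynomial: x² - 5


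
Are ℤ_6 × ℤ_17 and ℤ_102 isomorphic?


Comparing ℤ_6 × ℤ_17 and ℤ_102:
gcd(6,17) = 1, so ℤ_6 × ℤ_17 ≅ ℤ_102 (CRT)

Yes, ℤ_6 × ℤ_17 ≅ ℤ_102


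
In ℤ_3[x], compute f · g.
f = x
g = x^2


Expand and collect like terms; reduce coefficients mod 3:
x^0: 0·0 = 0 ≡ 0 (mod 3)
x^1: 0·0 + 1·0 = 0 ≡ 0 (mod 3)
x^2: 0·1 + 1·0 = 0 ≡ 0 (mod 3)
x^3: 1·1 = 1 ≡ 1 (mod 3)
Result: x^3

f · g = x^3


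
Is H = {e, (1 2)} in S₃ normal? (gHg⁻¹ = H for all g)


H = {e, (1 2)} in S₃
(1 3)(1 2)(1 3)⁻¹ = (2 3) ∉ {e, (1 2)}, so it is not normal

No, not a normal subgroup


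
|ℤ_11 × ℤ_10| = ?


|A × B| = |A| · |B|
|ℤ_11 × ℤ_10| = 11 × 10 = 110

|ℤ_11 × ℤ_10| = 110


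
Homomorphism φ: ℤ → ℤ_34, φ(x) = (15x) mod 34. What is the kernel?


Kernel = preimage of identity
ker(φ) = {x ∈ ℤ : 15x ≡ 0 (mod 34)}. gcd(15,34) = 1, so 15x ≡ 0 (mod 34) ⟺ x ≡ 0 (mod 34/1 = 34). Hence ker(φ) = 34ℤ

ker(φ) = 34ℤ


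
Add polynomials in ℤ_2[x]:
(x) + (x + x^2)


Add coefficients mod 2:
x^0: 0 + 0 = 0 (mod 2)
x^1: 1 + 1 = 0 (mod 2)
x^2: 0 + 1 = 1 (mod 2)
Result: x^2

f + g = x^2


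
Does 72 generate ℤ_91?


g generates ℤ_n iff gcd(g, n) = 1
gcd(72, 91) = 1
Since gcd = 1, 72 is a generator.

Yes, 72 generates ℤ_91


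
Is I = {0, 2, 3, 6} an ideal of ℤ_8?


Check ideal conditions for I = {0, 2, 3, 6} in ℤ_8:
(1) I is an additive subgroup? No
(2) For r ∈ ℤ_8 and a ∈ I: r·a ∈ I? No  [counterexample: r=2, a=2, r·a mod 8 = 4 ∉ I]

No, I is not an ideal of ℤ_8


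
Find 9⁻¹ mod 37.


Use the extended Euclidean algorithm to write 1 = 9·s + 37·t; then s mod 37 is the inverse.
Euclidean algorithm:
  9 = 0·37 + 9
  37 = 4·9 + 1
  9 = 9·1 + 0
gcd(9,37) = 1
Back-substitution gives: 9·(-4) + 37·(1) = 1
So 9⁻¹ ≡ -4 ≡ 33 (mod 37)
Check: 9 × 33 = 297 ≡ 1 (mod 37) ✓

9⁻¹ ≡ 33 (mod 37)


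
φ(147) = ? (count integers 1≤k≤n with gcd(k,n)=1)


Factor n: 147 = 3 × 7^2
φ(n) = n · ∏(1 - 1/p) over distinct primes p | n
φ(147) = 147 · (1 - 1/3) · (1 - 1/7) = 84

φ(147) = 84


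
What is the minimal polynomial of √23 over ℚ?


√23 satisfies x² - 23 = 0, irreducible over ℚ since 23 is squarefree

Minimal polynomial: x² - 23


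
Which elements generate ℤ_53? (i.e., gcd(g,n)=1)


g generates ℤ_n iff gcd(g,n) = 1
Prime factors of 53: 53
Generators are g ∈ {1,...,52} not divisible by any of these primes.
Generators: {1, 2, 3, 4, 5, 6, 7, 8, 9, 10, 11, 12, 13, 14, 15, 16, 17, 18, 19, 20, 21, 22, 23, 24, 25, 26, 27, 28, 29, 30, 31, 32, 33, 34, 35, 36, 37, 38, 39, 40, 41, 42, 43, 44, 45, 46, 47, 48, 49, 50, 51, 52}
Number of generators = φ(53) = 52

Generators of ℤ_53 = {1, 2, 3, 4, 5, 6, 7, 8, 9, 10, 11, 12, 13, 14, 15, 16, 17, 18, 19, 20, 21, 22, 23, 24, 25, 26, 27, 28, 29, 30, 31, 32, 33, 34, 35, 36, 37, 38, 39, 40, 41, 42, 43, 44, 45, 46, 47, 48, 49, 50, 51, 52}


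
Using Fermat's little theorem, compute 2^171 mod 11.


Fermat's little theorem: if p is prime and gcd(a,p)=1, then a^(p-1) ≡ 1 (mod p)
p = 11 is prime, gcd(2,11) = 1
Reduce exponent: 171 mod 10 = 1
So 2^171 ≡ 2^1 (mod 11)
2^1 mod 11 = 2

2^171 ≡ 2 (mod 11)


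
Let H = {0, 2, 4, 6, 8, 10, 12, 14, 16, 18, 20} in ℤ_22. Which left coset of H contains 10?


10 + H = {10 + h (mod 22) : h ∈ H}
10+0=10, 10+2=12, 10+4=14, 10+6=16, 10+8=18, 10+10=20, 10+12=0, 10+14=2, 10+16=4, 10+18=6, 10+20=8
10 + H = {0, 2, 4, 6, 8, 10, 12, 14, 16, 18, 20} = 0 + H

10 + H = {0, 2, 4, 6, 8, 10, 12, 14, 16, 18, 20}


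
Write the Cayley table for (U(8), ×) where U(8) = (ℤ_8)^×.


Elements: {1, 3, 5, 7}
Operation: multiplication mod 8
Entry (a, b) = (a × b) mod 8

Cayley table:
  | 1 | 3 | 5 | 7
1 | 1 | 3 | 5 | 7
3 | 3 | 1 | 7 | 5
5 | 5 | 7 | 1 | 3
7 | 7 | 5 | 3 | 1


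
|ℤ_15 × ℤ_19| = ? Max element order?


|ℤ_15 × ℤ_19| = 15 × 19 = 285
Max element order = lcm(15,19) = 285
Cyclic? Yes (gcd=1)

|ℤ_15×ℤ_19| = 285, max element order = 285


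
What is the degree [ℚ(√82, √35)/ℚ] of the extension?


[ℚ(√82,√35):ℚ] = [ℚ(√82,√35):ℚ(√82)]·[ℚ(√82):ℚ] = 2·2 = 4

[ℚ(√82, √35)/ℚ] = 4


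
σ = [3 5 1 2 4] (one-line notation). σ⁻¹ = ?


To find σ⁻¹, swap domain and range:
σ(1) = 3 → σ⁻¹(3) = 1
σ(2) = 5 → σ⁻¹(5) = 2
σ(3) = 1 → σ⁻¹(1) = 3
σ(4) = 2 → σ⁻¹(2) = 4
σ(5) = 4 → σ⁻¹(4) = 5

σ⁻¹ = [3 4 1 5 2]


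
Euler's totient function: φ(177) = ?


Factor n: 177 = 3 × 59
φ(n) = n · ∏(1 - 1/p) over distinct primes p | n
φ(177) = 177 · (1 - 1/3) · (1 - 1/59) = 116

φ(177) = 116


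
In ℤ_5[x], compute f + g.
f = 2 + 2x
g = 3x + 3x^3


Add coefficients mod 5:
x^0: 2 + 0 = 2 (mod 5)
x^1: 2 + 3 = 0 (mod 5)
x^2: 0 + 0 = 0 (mod 5)
x^3: 0 + 3 = 3 (mod 5)
Result: 2 + 3x^3

f + g = 2 + 3x^3


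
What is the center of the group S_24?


Z(G) = {g ∈ G | gx = xg for all x ∈ G}
S_n is non-abelian for n ≥ 3; Z(S_24) is trivial

Z(S_24) = {e}


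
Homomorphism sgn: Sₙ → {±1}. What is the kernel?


Kernel = preimage of identity
ker(sgn) = even permutations = Aₙ

ker(sgn) = Aₙ


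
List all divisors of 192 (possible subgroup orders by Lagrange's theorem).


Lagrange's theorem: |H| divides |G|
|G| = 192
Divisors of 192: 1, 2, 3, 4, 6, 8, 12, 16, 24, 32, 48, 64, 96, 192

Possible subgroup orders: {1, 2, 3, 4, 6, 8, 12, 16, 24, 32, 48, 64, 96, 192}


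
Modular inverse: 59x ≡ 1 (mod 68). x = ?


Use the extended Euclidean algorithm to write 1 = 59·s + 68·t; then s mod 68 is the inverse.
Euclidean algorithm:
  59 = 0·68 + 59
  68 = 1·59 + 9
  59 = 6·9 + 5
  9 = 1·5 + 4
  5 = 1·4 + 1
  4 = 4·1 + 0
gcd(59,68) = 1
Back-substitution gives: 59·(15) + 68·(-13) = 1
So 59⁻¹ ≡ 15 ≡ 15 (mod 68)
Check: 59 × 15 = 885 ≡ 1 (mod 68) ✓

59⁻¹ ≡ 15 (mod 68)


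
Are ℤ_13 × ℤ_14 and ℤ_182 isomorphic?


Comparing ℤ_13 × ℤ_14 and ℤ_182:
gcd(13,14) = 1, so ℤ_13 × ℤ_14 ≅ ℤ_182 (CRT)

Yes, ℤ_13 × ℤ_14 ≅ ℤ_182


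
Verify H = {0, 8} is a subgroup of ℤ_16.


Subgroup test for H = {0, 8} in (ℤ_16, +):
(1) 0 ∈ H? Yes
(2) Closure: for all a,b ∈ H, (a+b) mod 16 ∈ H? Yes
(3) Inverses: for all a ∈ H, -a mod 16 ∈ H? Yes

Yes, H is a subgroup of ℤ_16


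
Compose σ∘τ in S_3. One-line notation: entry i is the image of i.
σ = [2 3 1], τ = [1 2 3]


σ∘τ: apply τ first, then σ
1 →τ 1 →σ 2
2 →τ 2 →σ 3
3 →τ 3 →σ 1

σ∘τ = [2 3 1]


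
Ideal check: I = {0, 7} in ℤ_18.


Check ideal conditions for I = {0, 7} in ℤ_18:
(1) I is an additive subgroup? No
(2) For r ∈ ℤ_18 and a ∈ I: r·a ∈ I? No  [counterexample: r=2, a=7, r·a mod 18 = 14 ∉ I]

No, I is not an ideal of ℤ_18


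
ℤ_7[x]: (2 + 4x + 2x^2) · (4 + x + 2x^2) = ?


Expand and collect like terms; reduce coefficients mod 7:
x^0: 2·4 = 8 ≡ 1 (mod 7)
x^1: 2·1 + 4·4 = 18 ≡ 4 (mod 7)
x^2: 2·2 + 4·1 + 2·4 = 16 ≡ 2 (mod 7)
x^3: 4·2 + 2·1 = 10 ≡ 3 (mod 7)
x^4: 2·2 = 4 ≡ 4 (mod 7)
Result: 1 + 4x + 2x^2 + 3x^3 + 4x^4

f · g = 1 + 4x + 2x^2 + 3x^3 + 4x^4


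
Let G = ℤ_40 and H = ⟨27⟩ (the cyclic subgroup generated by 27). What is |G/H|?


|⟨27⟩| = n / gcd(27, 40) = 40 / 1 = 40
H is normal (ℤ_40 is abelian).
|G/H| = |G| / |H| = 40 / 40 = 1

|G/H| = 1


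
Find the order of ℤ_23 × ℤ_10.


|A × B| = |A| · |B|
|ℤ_23 × ℤ_10| = 23 × 10 = 230

|ℤ_23 × ℤ_10| = 230


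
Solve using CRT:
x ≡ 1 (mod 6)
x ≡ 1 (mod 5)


m₁ = 6, m₂ = 5, gcd = 1, so CRT applies. M = m₁·m₂ = 30
Let M₁ = M/m₁ = 5, M₂ = M/m₂ = 6
Find y₁ ≡ M₁⁻¹ (mod m₁): 5⁻¹ ≡ 5 (mod 6)
Find y₂ ≡ M₂⁻¹ (mod m₂): 6⁻¹ ≡ 1 (mod 5)
x = a₁·M₁·y₁ + a₂·M₂·y₂ = 1·5·5 + 1·6·1 = 31
Reduce mod 30: x ≡ 1
Check: 1 mod 6 = 1 ✓, 1 mod 5 = 1 ✓

x ≡ 1 (mod 30)


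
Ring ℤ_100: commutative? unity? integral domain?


ℤ_100 is a commutative ring with unity 1; 100 = 2×50 is composite, so 2·50 ≡ 0 gives zero divisors (not an integral domain)
Commutative: Yes
Integral domain: No
Has unity: Yes

ℤ_100: Commutative=Yes, Unity=Yes


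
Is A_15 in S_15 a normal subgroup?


H = A_15 in S_15
A_15 has index 2 in S_15, and every subgroup of index 2 is normal

Yes, normal subgroup


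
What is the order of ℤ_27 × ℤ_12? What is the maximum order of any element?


|ℤ_27 × ℤ_12| = 27 × 12 = 324
Max element order = lcm(27,12) = 108
Cyclic? No (gcd=3)

|ℤ_27×ℤ_12| = 324, max element order = 108


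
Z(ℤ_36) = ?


Z(G) = {g ∈ G | gx = xg for all x ∈ G}
ℤ_36 is abelian, so Z(G) = G

Z(ℤ_36) = ℤ_36


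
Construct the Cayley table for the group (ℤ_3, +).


Elements: {0, 1, 2}
Operation: addition mod 3
Entry (a, b) = (a + b) mod 3

Cayley table:
  | 0 | 1 | 2
0 | 0 | 1 | 2
1 | 1 | 2 | 0
2 | 2 | 0 | 1


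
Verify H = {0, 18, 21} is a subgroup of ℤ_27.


Subgroup test for H = {0, 18, 21} in (ℤ_27, +):
(1) 0 ∈ H? Yes
(2) Closure: for all a,b ∈ H, (a+b) mod 27 ∈ H? No  [counterexample: 18 + 18 = 9 ∉ H]
(3) Inverses: for all a ∈ H, -a mod 27 ∈ H? No

No, H is not a subgroup of ℤ_27


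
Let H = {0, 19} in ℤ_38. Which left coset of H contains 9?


9 + H = {9 + h (mod 38) : h ∈ H}
9+0=9, 9+19=28

9 + H = {9, 28}


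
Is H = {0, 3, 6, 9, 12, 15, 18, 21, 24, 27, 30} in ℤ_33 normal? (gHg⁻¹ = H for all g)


H = {0, 3, 6, 9, 12, 15, 18, 21, 24, 27, 30} in ℤ_33
ℤ_33 is abelian; every subgroup of an abelian group is normal

Yes, normal subgroup


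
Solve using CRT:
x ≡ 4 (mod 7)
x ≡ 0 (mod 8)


m₁ = 7, m₂ = 8, gcd = 1, so CRT applies. M = m₁·m₂ = 56
Let M₁ = M/m₁ = 8, M₂ = M/m₂ = 7
Find y₁ ≡ M₁⁻¹ (mod m₁): 8⁻¹ ≡ 1 (mod 7)
Find y₂ ≡ M₂⁻¹ (mod m₂): 7⁻¹ ≡ 7 (mod 8)
x = a₁·M₁·y₁ + a₂·M₂·y₂ = 4·8·1 + 0·7·7 = 32
Reduce mod 56: x ≡ 32
Check: 32 mod 7 = 4 ✓, 32 mod 8 = 0 ✓

x ≡ 32 (mod 56)


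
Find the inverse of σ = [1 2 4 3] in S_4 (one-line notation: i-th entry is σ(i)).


To find σ⁻¹, swap domain and range:
σ(1) = 1 → σ⁻¹(1) = 1
σ(2) = 2 → σ⁻¹(2) = 2
σ(3) = 4 → σ⁻¹(4) = 3
σ(4) = 3 → σ⁻¹(3) = 4

σ⁻¹ = [1 2 4 3]


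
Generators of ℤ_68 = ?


g generates ℤ_n iff gcd(g,n) = 1
Prime factors of 68: 2, 17
Generators are g ∈ {1,...,67} not divisible by any of these primes.
Generators: {1, 3, 5, 7, 9, 11, 13, 15, 19, 21, 23, 25, 27, 29, 31, 33, 35, 37, 39, 41, 43, 45, 47, 49, 53, 55, 57, 59, 61, 63, 65, 67}
Number of generators = φ(68) = 32

Generators of ℤ_68 = {1, 3, 5, 7, 9, 11, 13, 15, 19, 21, 23, 25, 27, 29, 31, 33, 35, 37, 39, 41, 43, 45, 47, 49, 53, 55, 57, 59, 61, 63, 65, 67}


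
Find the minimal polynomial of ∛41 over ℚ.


∛41 satisfies x³ - 41 = 0, irreducible over ℚ (no rational root; 41 is not a perfect cube)

Minimal polynomial: x³ - 41


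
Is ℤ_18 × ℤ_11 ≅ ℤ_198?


Comparing ℤ_18 × ℤ_11 and ℤ_198:
gcd(18,11) = 1, so ℤ_18 × ℤ_11 ≅ ℤ_198 (CRT)

Yes, ℤ_18 × ℤ_11 ≅ ℤ_198


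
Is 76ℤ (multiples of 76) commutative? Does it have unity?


76ℤ is a commutative ring under +,× but has no multiplicative identity (1 ∉ 76ℤ); it has no zero divisors, but without unity it is not an integral domain
Commutative: Yes
Integral domain: No
Has unity: No

76ℤ (multiples of 76): Commutative=Yes, Unity=No


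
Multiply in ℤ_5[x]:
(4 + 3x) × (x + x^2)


Expand and collect like terms; reduce coefficients mod 5:
x^0: 4·0 = 0 ≡ 0 (mod 5)
x^1: 4·1 + 3·0 = 4 ≡ 4 (mod 5)
x^2: 4·1 + 3·1 = 7 ≡ 2 (mod 5)
x^3: 3·1 = 3 ≡ 3 (mod 5)
Result: 4x + 2x^2 + 3x^3

f · g = 4x + 2x^2 + 3x^3


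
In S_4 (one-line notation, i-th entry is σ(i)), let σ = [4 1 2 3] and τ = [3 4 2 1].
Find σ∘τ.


σ∘τ: apply τ first, then σ
1 →τ 3 →σ 2
2 →τ 4 →σ 3
3 →τ 2 →σ 1
4 →τ 1 →σ 4

σ∘τ = [2 3 1 4]


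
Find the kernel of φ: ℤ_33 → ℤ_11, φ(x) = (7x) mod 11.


Kernel = preimage of identity
ker(φ) = {x ∈ ℤ_33 : 7x ≡ 0 (mod 11)}. Since 11 | 33, φ is well-defined. The kernel is the cyclic subgroup ⟨11⟩ of ℤ_33 (order 3), i.e. {0, 11, 22}

ker(φ) = {0, 11, 22}


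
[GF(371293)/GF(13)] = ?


GF(371293) = GF(13^5), so the extension degree is 5

[GF(371293)/GF(13)] = 5


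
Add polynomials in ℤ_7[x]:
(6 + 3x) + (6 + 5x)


Add coefficients mod 7:
x^0: 6 + 6 = 5 (mod 7)
x^1: 3 + 5 = 1 (mod 7)
Result: 5 + x

f + g = 5 + x


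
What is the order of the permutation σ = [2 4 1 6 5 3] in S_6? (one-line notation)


Cycle decomposition: (1 2 4 6 3)
Cycle lengths: 5
Order = lcm(5) = 5

ord(σ) = 5


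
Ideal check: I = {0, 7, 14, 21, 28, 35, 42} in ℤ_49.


Check ideal conditions for I = {0, 7, 14, 21, 28, 35, 42} in ℤ_49:
(1) I is an additive subgroup? Yes
(2) For r ∈ ℤ_49 and a ∈ I: r·a ∈ I? Yes

Yes, I is an ideal of ℤ_49


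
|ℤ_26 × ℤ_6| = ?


|A × B| = |A| · |B|
|ℤ_26 × ℤ_6| = 26 × 6 = 156

|ℤ_26 × ℤ_6| = 156


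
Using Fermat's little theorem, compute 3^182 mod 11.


Fermat's little theorem: if p is prime and gcd(a,p)=1, then a^(p-1) ≡ 1 (mod p)
p = 11 is prime, gcd(3,11) = 1
Reduce exponent: 182 mod 10 = 2
So 3^182 ≡ 3^2 (mod 11)
3^2 mod 11 = 9

3^182 ≡ 9 (mod 11)


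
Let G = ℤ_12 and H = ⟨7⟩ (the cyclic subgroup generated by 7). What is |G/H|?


|⟨7⟩| = n / gcd(7, 12) = 12 / 1 = 12
H is normal (ℤ_12 is abelian).
|G/H| = |G| / |H| = 12 / 12 = 1

|G/H| = 1


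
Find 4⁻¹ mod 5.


Use the extended Euclidean algorithm to write 1 = 4·s + 5·t; then s mod 5 is the inverse.
Euclidean algorithm:
  4 = 0·5 + 4
  5 = 1·4 + 1
  4 = 4·1 + 0
gcd(4,5) = 1
Back-substitution gives: 4·(-1) + 5·(1) = 1
So 4⁻¹ ≡ -1 ≡ 4 (mod 5)
Check: 4 × 4 = 16 ≡ 1 (mod 5) ✓

4⁻¹ ≡ 4 (mod 5)


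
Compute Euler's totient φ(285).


Factor n: 285 = 3 × 5 × 19
φ(n) = n · ∏(1 - 1/p) over distinct primes p | n
φ(285) = 285 · (1 - 1/3) · (1 - 1/5) · (1 - 1/19) = 144

φ(285) = 144


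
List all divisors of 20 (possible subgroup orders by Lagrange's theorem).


Lagrange's theorem: |H| divides |G|
|G| = 20
Divisors of 20: 1, 2, 4, 5, 10, 20

Possible subgroup orders: {1, 2, 4, 5, 10, 20}


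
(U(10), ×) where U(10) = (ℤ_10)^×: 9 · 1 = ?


Operation: multiplication mod 10
9 · 1 = (a × b) mod 10 with a = 9, b = 1

9 · 1 = 9


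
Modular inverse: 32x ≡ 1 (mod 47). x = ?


Use the extended Euclidean algorithm to write 1 = 32·s + 47·t; then s mod 47 is the inverse.
Euclidean algorithm:
  32 = 0·47 + 32
  47 = 1·32 + 15
  32 = 2·15 + 2
  15 = 7·2 + 1
  2 = 2·1 + 0
gcd(32,47) = 1
Back-substitution gives: 32·(-22) + 47·(15) = 1
So 32⁻¹ ≡ -22 ≡ 25 (mod 47)
Check: 32 × 25 = 800 ≡ 1 (mod 47) ✓

32⁻¹ ≡ 25 (mod 47)


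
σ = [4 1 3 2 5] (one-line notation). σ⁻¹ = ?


To find σ⁻¹, swap domain and range:
σ(1) = 4 → σ⁻¹(4) = 1
σ(2) = 1 → σ⁻¹(1) = 2
σ(3) = 3 → σ⁻¹(3) = 3
σ(4) = 2 → σ⁻¹(2) = 4
σ(5) = 5 → σ⁻¹(5) = 5

σ⁻¹ = [2 4 3 1 5]


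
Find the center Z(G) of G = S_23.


Z(G) = {g ∈ G | gx = xg for all x ∈ G}
S_n is non-abelian for n ≥ 3; Z(S_23) is trivial

Z(S_23) = {e}


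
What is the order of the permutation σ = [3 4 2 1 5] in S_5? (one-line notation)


Cycle decomposition: (1 3 2 4)
Cycle lengths: 4
Order = lcm(4) = 4

ord(σ) = 4


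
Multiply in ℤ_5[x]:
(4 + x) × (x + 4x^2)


Expand and collect like terms; reduce coefficients mod 5:
x^0: 4·0 = 0 ≡ 0 (mod 5)
x^1: 4·1 + 1·0 = 4 ≡ 4 (mod 5)
x^2: 4·4 + 1·1 = 17 ≡ 2 (mod 5)
x^3: 1·4 = 4 ≡ 4 (mod 5)
Result: 4x + 2x^2 + 4x^3

f · g = 4x + 2x^2 + 4x^3


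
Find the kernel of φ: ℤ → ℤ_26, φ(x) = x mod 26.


Kernel = preimage of identity
ker(φ) = {x ∈ ℤ : x ≡ 0 (mod 26)} = 26ℤ = {0, ±26, ±52, ...}

ker(φ) = 26ℤ


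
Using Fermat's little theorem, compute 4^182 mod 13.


Fermat's little theorem: if p is prime and gcd(a,p)=1, then a^(p-1) ≡ 1 (mod p)
p = 13 is prime, gcd(4,13) = 1
Reduce exponent: 182 mod 12 = 2
So 4^182 ≡ 4^2 (mod 13)
4^2 mod 13 = 3

4^182 ≡ 3 (mod 13)


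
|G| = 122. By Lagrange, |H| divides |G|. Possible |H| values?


Lagrange's theorem: |H| divides |G|
|G| = 122
Divisors of 122: 1, 2, 61, 122

Possible subgroup orders: {1, 2, 61, 122}


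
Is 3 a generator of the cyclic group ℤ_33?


g generates ℤ_n iff gcd(g, n) = 1
gcd(3, 33) = 3
Since gcd = 3 ≠ 1, ⟨3⟩ has order 11 < 33, so 3 is not a generator.

No, 3 does not generate ℤ_33


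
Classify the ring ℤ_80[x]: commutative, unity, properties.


ℤ_80 has zero divisors (2·40 ≡ 0), and these lift to constant zero divisors in ℤ_80[x]; so not an integral domain
Commutative: Yes
Integral domain: No
Has unity: Yes

ℤ_80[x]: Commutative=Yes, Unity=Yes


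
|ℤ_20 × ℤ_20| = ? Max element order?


|ℤ_20 × ℤ_20| = 20 × 20 = 400
Max element order = lcm(20,20) = 20
Cyclic? No (gcd=20)

|ℤ_20×ℤ_20| = 400, max element order = 20


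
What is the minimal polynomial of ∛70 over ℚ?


∛70 satisfies x³ - 70 = 0, irreducible over ℚ (no rational root; 70 is not a perfect cube)

Minimal polynomial: x³ - 70


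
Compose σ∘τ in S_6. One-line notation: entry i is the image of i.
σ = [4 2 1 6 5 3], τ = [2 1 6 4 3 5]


σ∘τ: apply τ first, then σ
1 →τ 2 →σ 2
2 →τ 1 →σ 4
3 →τ 6 →σ 3
4 →τ 4 →σ 6
5 →τ 3 →σ 1
6 →τ 5 →σ 5

σ∘τ = [2 4 3 6 1 5]


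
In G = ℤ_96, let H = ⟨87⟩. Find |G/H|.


|⟨87⟩| = n / gcd(87, 96) = 96 / 3 = 32
H is normal (ℤ_96 is abelian).
|G/H| = |G| / |H| = 96 / 32 = 3

|G/H| = 3


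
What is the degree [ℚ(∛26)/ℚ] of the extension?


∛26 has minimal polynomial x³ - 26 (irreducible over ℚ since 26 is not a perfect cube)

[ℚ(∛26)/ℚ] = 3


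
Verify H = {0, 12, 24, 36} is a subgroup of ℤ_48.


Subgroup test for H = {0, 12, 24, 36} in (ℤ_48, +):
(1) 0 ∈ H? Yes
(2) Closure: for all a,b ∈ H, (a+b) mod 48 ∈ H? Yes
(3) Inverses: for all a ∈ H, -a mod 48 ∈ H? Yes

Yes, H is a subgroup of ℤ_48


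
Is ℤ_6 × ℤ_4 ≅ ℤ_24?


Comparing ℤ_6 × ℤ_4 and ℤ_24:
gcd(6,4) = 2 ≠ 1. Max element order in ℤ_6×ℤ_4 is lcm(6,4) = 12 < 24, so it has no element of order 24

No, ℤ_6 × ℤ_4 ≇ ℤ_24


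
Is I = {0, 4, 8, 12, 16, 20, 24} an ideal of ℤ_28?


Check ideal conditions for I = {0, 4, 8, 12, 16, 20, 24} in ℤ_28:
(1) I is an additive subgroup? Yes
(2) For r ∈ ℤ_28 and a ∈ I: r·a ∈ I? Yes

Yes, I is an ideal of ℤ_28


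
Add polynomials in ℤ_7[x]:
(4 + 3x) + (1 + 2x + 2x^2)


Add coefficients mod 7:
x^0: 4 + 1 = 5 (mod 7)
x^1: 3 + 2 = 5 (mod 7)
x^2: 0 + 2 = 2 (mod 7)
Result: 5 + 5x + 2x^2

f + g = 5 + 5x + 2x^2


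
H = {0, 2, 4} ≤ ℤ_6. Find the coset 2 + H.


2 + H = {2 + h (mod 6) : h ∈ H}
2+0=2, 2+2=4, 2+4=0
2 + H = {0, 2, 4} = 0 + H

2 + H = {0, 2, 4}


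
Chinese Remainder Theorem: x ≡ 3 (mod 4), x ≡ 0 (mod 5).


m₁ = 4, m₂ = 5, gcd = 1, so CRT applies. M = m₁·m₂ = 20
Let M₁ = M/m₁ = 5, M₂ = M/m₂ = 4
Find y₁ ≡ M₁⁻¹ (mod m₁): 5⁻¹ ≡ 1 (mod 4)
Find y₂ ≡ M₂⁻¹ (mod m₂): 4⁻¹ ≡ 4 (mod 5)
x = a₁·M₁·y₁ + a₂·M₂·y₂ = 3·5·1 + 0·4·4 = 15
Reduce mod 20: x ≡ 15
Check: 15 mod 4 = 3 ✓, 15 mod 5 = 0 ✓

x ≡ 15 (mod 20)


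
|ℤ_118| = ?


ℤ_n has n elements.

|ℤ_118| = 118


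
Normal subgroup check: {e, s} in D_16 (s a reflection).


H = {e, s} in D_16 (s a reflection)
r·s·r⁻¹ = sr⁻² ≠ s for n ≥ 3, so {e, s} is not closed under conjugation

No, not a normal subgroup


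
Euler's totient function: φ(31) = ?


Factor n: 31 = 31
φ(n) = n · ∏(1 - 1/p) over distinct primes p | n
φ(31) = 31 · (1 - 1/31) = 30

φ(31) = 30


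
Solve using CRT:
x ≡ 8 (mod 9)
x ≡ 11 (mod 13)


m₁ = 9, m₂ = 13, gcd = 1, so CRT applies. M = m₁·m₂ = 117
Let M₁ = M/m₁ = 13, M₂ = M/m₂ = 9
Find y₁ ≡ M₁⁻¹ (mod m₁): 13⁻¹ ≡ 7 (mod 9)
Find y₂ ≡ M₂⁻¹ (mod m₂): 9⁻¹ ≡ 3 (mod 13)
x = a₁·M₁·y₁ + a₂·M₂·y₂ = 8·13·7 + 11·9·3 = 1025
Reduce mod 117: x ≡ 89
Check: 89 mod 9 = 8 ✓, 89 mod 13 = 11 ✓

x ≡ 89 (mod 117)


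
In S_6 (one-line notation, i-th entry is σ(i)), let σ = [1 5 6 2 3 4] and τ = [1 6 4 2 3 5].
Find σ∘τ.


σ∘τ: apply τ first, then σ
1 →τ 1 →σ 1
2 →τ 6 →σ 4
3 →τ 4 →σ 2
4 →τ 2 →σ 5
5 →τ 3 →σ 6
6 →τ 5 →σ 3

σ∘τ = [1 4 2 5 6 3]


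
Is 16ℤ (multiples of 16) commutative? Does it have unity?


16ℤ is a commutative ring under +,× but has no multiplicative identity (1 ∉ 16ℤ); it has no zero divisors, but without unity it is not an integral domain
Commutative: Yes
Integral domain: No
Has unity: No

16ℤ (multiples of 16): Commutative=Yes, Unity=No


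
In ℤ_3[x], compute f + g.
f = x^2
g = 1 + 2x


Add coefficients mod 3:
x^0: 0 + 1 = 1 (mod 3)
x^1: 0 + 2 = 2 (mod 3)
x^2: 1 + 0 = 1 (mod 3)
Result: 1 + 2x + x^2

f + g = 1 + 2x + x^2


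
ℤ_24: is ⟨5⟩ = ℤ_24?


g generates ℤ_n iff gcd(g, n) = 1
gcd(5, 24) = 1
Since gcd = 1, 5 is a generator.

Yes, 5 generates ℤ_24


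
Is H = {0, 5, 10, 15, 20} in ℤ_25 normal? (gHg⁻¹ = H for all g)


H = {0, 5, 10, 15, 20} in ℤ_25
ℤ_25 is abelian; every subgroup of an abelian group is normal

Yes, normal subgroup


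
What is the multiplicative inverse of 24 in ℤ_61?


Use the extended Euclidean algorithm to write 1 = 24·s + 61·t; then s mod 61 is the inverse.
Euclidean algorithm:
  24 = 0·61 + 24
  61 = 2·24 + 13
  24 = 1·13 + 11
  13 = 1·11 + 2
  11 = 5·2 + 1
  2 = 2·1 + 0
gcd(24,61) = 1
Back-substitution gives: 24·(28) + 61·(-11) = 1
So 24⁻¹ ≡ 28 ≡ 28 (mod 61)
Check: 24 × 28 = 672 ≡ 1 (mod 61) ✓

24⁻¹ ≡ 28 (mod 61)


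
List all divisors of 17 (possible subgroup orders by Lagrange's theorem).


Lagrange's theorem: |H| divides |G|
|G| = 17
Divisors of 17: 1, 17

Possible subgroup orders: {1, 17}


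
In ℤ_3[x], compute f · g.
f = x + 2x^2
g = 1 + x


Expand and collect like terms; reduce coefficients mod 3:
x^0: 0·1 = 0 ≡ 0 (mod 3)
x^1: 0·1 + 1·1 = 1 ≡ 1 (mod 3)
x^2: 1·1 + 2·1 = 3 ≡ 0 (mod 3)
x^3: 2·1 = 2 ≡ 2 (mod 3)
Result: x + 2x^3

f · g = x + 2x^3


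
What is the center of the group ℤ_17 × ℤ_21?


Z(G) = {g ∈ G | gx = xg for all x ∈ G}
Direct product of abelian groups is abelian, so Z(G) = G

Z(ℤ_17 × ℤ_21) = ℤ_17 × ℤ_21


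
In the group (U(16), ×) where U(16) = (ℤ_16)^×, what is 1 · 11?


Operation: multiplication mod 16
1 · 11 = (a × b) mod 16 with a = 1, b = 11

1 · 11 = 11


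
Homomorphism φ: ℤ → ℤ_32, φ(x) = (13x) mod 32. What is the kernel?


Kernel = preimage of identity
ker(φ) = {x ∈ ℤ : 13x ≡ 0 (mod 32)}. gcd(13,32) = 1, so 13x ≡ 0 (mod 32) ⟺ x ≡ 0 (mod 32/1 = 32). Hence ker(φ) = 32ℤ

ker(φ) = 32ℤ


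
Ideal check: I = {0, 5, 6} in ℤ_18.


Check ideal conditions for I = {0, 5, 6} in ℤ_18:
(1) I is an additive subgroup? No
(2) For r ∈ ℤ_18 and a ∈ I: r·a ∈ I? No  [counterexample: r=2, a=5, r·a mod 18 = 10 ∉ I]

No, I is not an ideal of ℤ_18


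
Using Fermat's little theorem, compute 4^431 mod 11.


Fermat's little theorem: if p is prime and gcd(a,p)=1, then a^(p-1) ≡ 1 (mod p)
p = 11 is prime, gcd(4,11) = 1
Reduce exponent: 431 mod 10 = 1
So 4^431 ≡ 4^1 (mod 11)
4^1 mod 11 = 4

4^431 ≡ 4 (mod 11)


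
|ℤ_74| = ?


ℤ_n has n elements.

|ℤ_74| = 74


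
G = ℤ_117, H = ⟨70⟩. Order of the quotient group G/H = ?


|⟨70⟩| = n / gcd(70, 117) = 117 / 1 = 117
H is normal (ℤ_117 is abelian).
|G/H| = |G| / |H| = 117 / 117 = 1

|G/H| = 1


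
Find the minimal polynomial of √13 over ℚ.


√13 satisfies x² - 13 = 0, irreducible over ℚ since 13 is squarefree

Minimal polynomial: x² - 13


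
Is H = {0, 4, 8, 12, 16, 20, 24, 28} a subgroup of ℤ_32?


Subgroup test for H = {0, 4, 8, 12, 16, 20, 24, 28} in (ℤ_32, +):
(1) 0 ∈ H? Yes
(2) Closure: for all a,b ∈ H, (a+b) mod 32 ∈ H? Yes
(3) Inverses: for all a ∈ H, -a mod 32 ∈ H? Yes

Yes, H is a subgroup of ℤ_32


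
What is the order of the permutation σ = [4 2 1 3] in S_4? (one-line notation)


Cycle decomposition: (1 4 3)
Cycle lengths: 3
Order = lcm(3) = 3

ord(σ) = 3


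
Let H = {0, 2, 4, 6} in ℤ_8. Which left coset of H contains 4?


4 + H = {4 + h (mod 8) : h ∈ H}
4+0=4, 4+2=6, 4+4=0, 4+6=2
4 + H = {0, 2, 4, 6} = 0 + H

4 + H = {0, 2, 4, 6}


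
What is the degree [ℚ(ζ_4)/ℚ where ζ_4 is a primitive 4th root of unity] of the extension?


[ℚ(ζ_n):ℚ] = deg Φ_n(x) = φ(n). Here φ(4) = 2

[ℚ(ζ_4)/ℚ where ζ_4 is a primitive 4th root of unity] = 2


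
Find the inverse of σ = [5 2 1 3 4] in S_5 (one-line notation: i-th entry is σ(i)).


To find σ⁻¹, swap domain and range:
σ(1) = 5 → σ⁻¹(5) = 1
σ(2) = 2 → σ⁻¹(2) = 2
σ(3) = 1 → σ⁻¹(1) = 3
σ(4) = 3 → σ⁻¹(3) = 4
σ(5) = 4 → σ⁻¹(4) = 5

σ⁻¹ = [3 2 4 5 1]


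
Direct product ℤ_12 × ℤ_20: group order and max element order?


|ℤ_12 × ℤ_20| = 12 × 20 = 240
Max element order = lcm(12,20) = 60
Cyclic? No (gcd=4)

|ℤ_12×ℤ_20| = 240, max element order = 60


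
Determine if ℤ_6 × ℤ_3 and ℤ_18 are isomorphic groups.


Comparing ℤ_6 × ℤ_3 and ℤ_18:
gcd(6,3) = 3 ≠ 1. Max element order in ℤ_6×ℤ_3 is lcm(6,3) = 6 < 18, so it has no element of order 18

No, ℤ_6 × ℤ_3 ≇ ℤ_18


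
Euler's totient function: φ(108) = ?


Factor n: 108 = 2^2 × 3^3
φ(n) = n · ∏(1 - 1/p) over distinct primes p | n
φ(108) = 108 · (1 - 1/2) · (1 - 1/3) = 36

φ(108) = 36


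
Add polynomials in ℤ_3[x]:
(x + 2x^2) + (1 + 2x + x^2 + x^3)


Add coefficients mod 3:
x^0: 0 + 1 = 1 (mod 3)
x^1: 1 + 2 = 0 (mod 3)
x^2: 2 + 1 = 0 (mod 3)
x^3: 0 + 1 = 1 (mod 3)
Result: 1 + x^3

f + g = 1 + x^3


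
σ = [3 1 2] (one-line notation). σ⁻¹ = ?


To find σ⁻¹, swap domain and range:
σ(1) = 3 → σ⁻¹(3) = 1
σ(2) = 1 → σ⁻¹(1) = 2
σ(3) = 2 → σ⁻¹(2) = 3

σ⁻¹ = [2 3 1]


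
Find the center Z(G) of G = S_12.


Z(G) = {g ∈ G | gx = xg for all x ∈ G}
S_n is non-abelian for n ≥ 3; Z(S_12) is trivial

Z(S_12) = {e}


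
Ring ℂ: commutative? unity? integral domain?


ℂ is a field: commutative, has unity, every nonzero element is a unit (hence an integral domain)
Commutative: Yes
Integral domain: Yes
Has unity: Yes

ℂ: Commutative=Yes, Unity=Yes


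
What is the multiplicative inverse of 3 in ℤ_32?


Use the extended Euclidean algorithm to write 1 = 3·s + 32·t; then s mod 32 is the inverse.
Euclidean algorithm:
  3 = 0·32 + 3
  32 = 10·3 + 2
  3 = 1·2 + 1
  2 = 2·1 + 0
gcd(3,32) = 1
Back-substitution gives: 3·(11) + 32·(-1) = 1
So 3⁻¹ ≡ 11 ≡ 11 (mod 32)
Check: 3 × 11 = 33 ≡ 1 (mod 32) ✓

3⁻¹ ≡ 11 (mod 32)


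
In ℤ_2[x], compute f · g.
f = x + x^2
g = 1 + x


Expand and collect like terms; reduce coefficients mod 2:
x^0: 0·1 = 0 ≡ 0 (mod 2)
x^1: 0·1 + 1·1 = 1 ≡ 1 (mod 2)
x^2: 1·1 + 1·1 = 2 ≡ 0 (mod 2)
x^3: 1·1 = 1 ≡ 1 (mod 2)
Result: x + x^3

f · g = x + x^3


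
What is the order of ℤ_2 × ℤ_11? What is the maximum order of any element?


|ℤ_2 × ℤ_11| = 2 × 11 = 22
Max element order = lcm(2,11) = 22
Cyclic? Yes (gcd=1)

|ℤ_2×ℤ_11| = 22, max element order = 22


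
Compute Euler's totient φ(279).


Factor n: 279 = 3^2 × 31
φ(n) = n · ∏(1 - 1/p) over distinct primes p | n
φ(279) = 279 · (1 - 1/3) · (1 - 1/31) = 180

φ(279) = 180


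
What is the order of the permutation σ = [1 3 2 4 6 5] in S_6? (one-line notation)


Cycle decomposition: (2 3) (5 6)
Cycle lengths: 2, 2
Order = lcm(2, 2) = 2

ord(σ) = 2


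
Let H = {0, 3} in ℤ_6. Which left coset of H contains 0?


0 + H = {0 + h (mod 6) : h ∈ H}
0+0=0, 0+3=3

0 + H = {0, 3}


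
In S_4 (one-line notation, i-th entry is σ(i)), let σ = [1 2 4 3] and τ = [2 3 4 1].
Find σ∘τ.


σ∘τ: apply τ first, then σ
1 →τ 2 →σ 2
2 →τ 3 →σ 4
3 →τ 4 →σ 3
4 →τ 1 →σ 1

σ∘τ = [2 4 3 1]


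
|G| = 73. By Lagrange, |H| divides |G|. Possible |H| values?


Lagrange's theorem: |H| divides |G|
|G| = 73
Divisors of 73: 1, 73

Possible subgroup orders: {1, 73}


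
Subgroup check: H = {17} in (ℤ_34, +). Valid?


Subgroup test for H = {17} in (ℤ_34, +):
(1) 0 ∈ H? No
(2) Closure: for all a,b ∈ H, (a+b) mod 34 ∈ H? No  [counterexample: 17 + 17 = 0 ∉ H]
(3) Inverses: for all a ∈ H, -a mod 34 ∈ H? Yes

No, H is not a subgroup of ℤ_34


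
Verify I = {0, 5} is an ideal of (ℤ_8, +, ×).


Check ideal conditions for I = {0, 5} in ℤ_8:
(1) I is an additive subgroup? No
(2) For r ∈ ℤ_8 and a ∈ I: r·a ∈ I? No  [counterexample: r=2, a=5, r·a mod 8 = 2 ∉ I]

No, I is not an ideal of ℤ_8


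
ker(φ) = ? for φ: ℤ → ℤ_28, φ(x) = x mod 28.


Kernel = preimage of identity
ker(φ) = {x ∈ ℤ : x ≡ 0 (mod 28)} = 28ℤ = {0, ±28, ±56, ...}

ker(φ) = 28ℤ


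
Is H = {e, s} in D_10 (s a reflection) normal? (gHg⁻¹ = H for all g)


H = {e, s} in D_10 (s a reflection)
r·s·r⁻¹ = sr⁻² ≠ s for n ≥ 3, so {e, s} is not closed under conjugation

No, not a normal subgroup


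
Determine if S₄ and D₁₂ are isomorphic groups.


Comparing S₄ and D₁₂:
S₄ has trivial center; D₁₂ has center {e, r⁶}

No, S₄ ≇ D₁₂


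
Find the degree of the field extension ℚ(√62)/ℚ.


√62 has minimal polynomial x² - 62 (irreducible over ℚ since 62 is squarefree)

[ℚ(√62)/ℚ] = 2


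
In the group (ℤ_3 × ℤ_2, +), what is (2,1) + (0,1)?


Operation: componentwise addition mod (3, 2)
(2,1) + (0,1) = ((a₁+b₁) mod 3, (a₂+b₂) mod 2) with a = (2,1), b = (0,1)

(2,1) + (0,1) = (2,0)


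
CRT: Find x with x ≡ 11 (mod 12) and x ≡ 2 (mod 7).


m₁ = 12, m₂ = 7, gcd = 1, so CRT applies. M = m₁·m₂ = 84
Let M₁ = M/m₁ = 7, M₂ = M/m₂ = 12
Find y₁ ≡ M₁⁻¹ (mod m₁): 7⁻¹ ≡ 7 (mod 12)
Find y₂ ≡ M₂⁻¹ (mod m₂): 12⁻¹ ≡ 3 (mod 7)
x = a₁·M₁·y₁ + a₂·M₂·y₂ = 11·7·7 + 2·12·3 = 611
Reduce mod 84: x ≡ 23
Check: 23 mod 12 = 11 ✓, 23 mod 7 = 2 ✓

x ≡ 23 (mod 84)


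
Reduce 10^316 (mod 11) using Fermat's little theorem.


Fermat's little theorem: if p is prime and gcd(a,p)=1, then a^(p-1) ≡ 1 (mod p)
p = 11 is prime, gcd(10,11) = 1
Reduce exponent: 316 mod 10 = 6
So 10^316 ≡ 10^6 (mod 11)
10^6 mod 11 = 1

10^316 ≡ 1 (mod 11)
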